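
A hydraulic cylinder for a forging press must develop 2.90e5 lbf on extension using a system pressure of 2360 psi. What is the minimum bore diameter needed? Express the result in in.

Extension force acts on the full piston face: F = P × (π/4)D².
D = √(4F / (πP)) = √(4 × 2.90e5 lbf / (π × 2360 psi))

D ≈ 12.5 in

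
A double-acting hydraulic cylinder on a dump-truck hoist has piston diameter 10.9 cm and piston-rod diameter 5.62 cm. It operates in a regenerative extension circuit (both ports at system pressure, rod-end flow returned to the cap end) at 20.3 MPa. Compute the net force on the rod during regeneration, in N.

With equal pressure on both faces, forces on the annular region cancel; the net push is pressure × rod cross-section.
Rod cross-section A_rod = π/4 × (5.62 cm)² = 24.81 cm^2
F = P × A_rod

F ≈ 50400 N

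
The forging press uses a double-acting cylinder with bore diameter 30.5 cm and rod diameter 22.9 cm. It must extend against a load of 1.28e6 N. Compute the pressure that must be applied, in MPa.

P ≈ 17.5 MPa

Cap-side area A_cap = π/4 × (30.5 cm)² = 730.6 cm^2
P = F / A = 1.28e6 N / A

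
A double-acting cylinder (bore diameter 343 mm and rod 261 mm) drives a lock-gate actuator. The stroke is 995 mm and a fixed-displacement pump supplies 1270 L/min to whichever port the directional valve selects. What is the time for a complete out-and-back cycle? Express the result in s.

t ≈ 6.17 s

Cap-side area A_cap = π/4 × (343 mm)² = 92400 mm^2
Rod-side annular area A_ann = π/4 × (343² − 261²) = 38900 mm^2
t_ext = A_cap·L/Q = 4.344 s
t_ret = A_ann·L/Q = 1.829 s
t_cycle = t_ext + t_ret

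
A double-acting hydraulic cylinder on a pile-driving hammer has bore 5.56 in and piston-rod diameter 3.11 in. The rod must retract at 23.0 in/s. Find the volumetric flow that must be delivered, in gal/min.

Q ≈ 99.7 gal/min

Rod-side annular area A_ann = π/4 × (5.56² − 3.11²) = 16.68 in^2
Q = A × v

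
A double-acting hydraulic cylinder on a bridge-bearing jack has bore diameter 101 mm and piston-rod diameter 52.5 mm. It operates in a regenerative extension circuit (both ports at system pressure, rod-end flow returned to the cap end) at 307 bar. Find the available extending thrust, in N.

With equal pressure on both faces, forces on the annular region cancel; the net push is pressure × rod cross-section.
Rod cross-section A_rod = π/4 × (52.5 mm)² = 2165 mm^2
F = P × A_rod

F ≈ 66500 N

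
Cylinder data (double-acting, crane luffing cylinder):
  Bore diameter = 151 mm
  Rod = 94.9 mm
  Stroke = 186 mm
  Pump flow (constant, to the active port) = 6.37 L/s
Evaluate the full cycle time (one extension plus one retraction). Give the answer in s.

t ≈ 0.839 s

Cap-side area A_cap = π/4 × (151 mm)² = 17910 mm^2
Rod-side annular area A_ann = π/4 × (151² − 94.9²) = 10830 mm^2
t_ext = A_cap·L/Q = 0.5229 s
t_ret = A_ann·L/Q = 0.3164 s
t_cycle = t_ext + t_ret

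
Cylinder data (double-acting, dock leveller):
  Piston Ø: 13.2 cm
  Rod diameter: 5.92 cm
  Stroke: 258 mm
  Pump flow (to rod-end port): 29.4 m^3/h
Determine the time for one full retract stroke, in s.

t ≈ 0.345 s

Rod-side annular area A_ann = π/4 × (13.2² − 5.92²) = 109.3 cm^2
Swept volume V = A × L; t = V / Q = A·L / Q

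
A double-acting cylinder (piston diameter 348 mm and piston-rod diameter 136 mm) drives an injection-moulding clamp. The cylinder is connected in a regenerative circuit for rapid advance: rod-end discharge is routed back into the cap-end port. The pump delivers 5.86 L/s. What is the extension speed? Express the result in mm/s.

In regeneration the rod-end outflow joins the pump flow into the cap end, so the net volume the pump must supply per unit advance equals the rod cross-section area.
Rod cross-section A_rod = π/4 × (136 mm)² = 14530 mm^2
v = Q_pump / A_rod

v ≈ 403 mm/s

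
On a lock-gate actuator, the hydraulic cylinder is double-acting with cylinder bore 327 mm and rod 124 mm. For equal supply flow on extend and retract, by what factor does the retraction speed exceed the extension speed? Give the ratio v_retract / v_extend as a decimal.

v_ret/v_ext ≈ 1.17

Cap-side area A_cap = π/4 × (327 mm)² = 83980 mm^2
Rod-side annular area A_ann = π/4 × (327² − 124²) = 71910 mm^2
For equal Q, v ∝ 1/A, so v_ret/v_ext = A_cap/A_ann.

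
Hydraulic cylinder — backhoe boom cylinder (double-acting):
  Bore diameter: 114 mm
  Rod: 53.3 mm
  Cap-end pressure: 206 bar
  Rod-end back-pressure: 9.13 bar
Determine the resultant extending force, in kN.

Cap-side area A_cap = π/4 × (114 mm)² = 10210 mm^2
Rod-side annular area A_ann = π/4 × (114² − 53.3²) = 7976 mm^2
Net thrust = P_cap·A_cap − P_rod·A_ann = 210.3 kN − 7.282 kN

F ≈ 203 kN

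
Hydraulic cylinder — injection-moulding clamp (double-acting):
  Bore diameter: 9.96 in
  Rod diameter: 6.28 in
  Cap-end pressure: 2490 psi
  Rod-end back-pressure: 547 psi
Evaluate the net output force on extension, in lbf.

Cap-side area A_cap = π/4 × (9.96 in)² = 77.91 in^2
Rod-side annular area A_ann = π/4 × (9.96² − 6.28²) = 46.94 in^2
Net thrust = P_cap·A_cap − P_rod·A_ann = 1.940e5 lbf − 25680 lbf

F ≈ 1.68e5 lbf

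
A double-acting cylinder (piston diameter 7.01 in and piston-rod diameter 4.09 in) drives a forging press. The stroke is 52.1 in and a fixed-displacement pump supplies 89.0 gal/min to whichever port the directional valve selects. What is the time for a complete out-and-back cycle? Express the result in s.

t ≈ 9.74 s

Cap-side area A_cap = π/4 × (7.01 in)² = 38.59 in^2
Rod-side annular area A_ann = π/4 × (7.01² − 4.09²) = 25.46 in^2
t_ext = A_cap·L/Q = 5.868 s
t_ret = A_ann·L/Q = 3.871 s
t_cycle = t_ext + t_ret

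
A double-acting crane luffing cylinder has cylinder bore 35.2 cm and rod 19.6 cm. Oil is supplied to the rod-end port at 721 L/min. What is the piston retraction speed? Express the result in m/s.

Rod-side annular area A_ann = π/4 × (35.2² − 19.6²) = 671.4 cm^2
Flow into the rod-end port fills the annular volume.
v = Q / A

v ≈ 0.179 m/s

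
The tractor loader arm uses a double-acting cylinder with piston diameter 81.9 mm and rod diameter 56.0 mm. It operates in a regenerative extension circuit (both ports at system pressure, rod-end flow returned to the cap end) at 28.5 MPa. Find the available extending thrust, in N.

F ≈ 70200 N

With equal pressure on both faces, forces on the annular region cancel; the net push is pressure × rod cross-section.
Rod cross-section A_rod = π/4 × (56.0 mm)² = 2463 mm^2
F = P × A_rod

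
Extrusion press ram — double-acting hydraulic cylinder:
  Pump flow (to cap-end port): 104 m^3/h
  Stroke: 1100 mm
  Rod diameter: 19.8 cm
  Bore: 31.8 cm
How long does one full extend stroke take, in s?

Cap-side area A_cap = π/4 × (31.8 cm)² = 794.2 cm^2
Swept volume V = A × L; t = V / Q = A·L / Q

t ≈ 3.02 s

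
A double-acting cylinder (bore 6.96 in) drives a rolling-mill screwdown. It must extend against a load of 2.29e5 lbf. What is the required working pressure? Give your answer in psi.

Cap-side area A_cap = π/4 × (6.96 in)² = 38.05 in^2
P = F / A = 2.29e5 lbf / A

P ≈ 6020 psi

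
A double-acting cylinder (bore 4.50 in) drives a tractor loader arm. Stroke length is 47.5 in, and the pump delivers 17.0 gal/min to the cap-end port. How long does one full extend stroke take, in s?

t ≈ 11.5 s

Cap-side area A_cap = π/4 × (4.50 in)² = 15.90 in^2
Swept volume V = A × L; t = V / Q = A·L / Q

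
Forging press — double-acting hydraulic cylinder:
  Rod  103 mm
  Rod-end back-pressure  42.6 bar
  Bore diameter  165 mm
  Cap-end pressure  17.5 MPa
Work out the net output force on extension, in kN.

F ≈ 319 kN

Cap-side area A_cap = π/4 × (165 mm)² = 21380 mm^2
Rod-side annular area A_ann = π/4 × (165² − 103²) = 13050 mm^2
Net thrust = P_cap·A_cap − P_rod·A_ann = 374.2 kN − 55.59 kN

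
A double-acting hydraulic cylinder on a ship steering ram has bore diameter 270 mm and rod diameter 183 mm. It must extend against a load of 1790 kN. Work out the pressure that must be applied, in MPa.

Cap-side area A_cap = π/4 × (270 mm)² = 57260 mm^2
P = F / A = 1790 kN / A

P ≈ 31.3 MPa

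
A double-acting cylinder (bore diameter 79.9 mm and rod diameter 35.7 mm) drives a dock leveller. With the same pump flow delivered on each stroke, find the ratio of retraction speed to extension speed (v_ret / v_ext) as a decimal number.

Cap-side area A_cap = π/4 × (79.9 mm)² = 5014 mm^2
Rod-side annular area A_ann = π/4 × (79.9² − 35.7²) = 4013 mm^2
For equal Q, v ∝ 1/A, so v_ret/v_ext = A_cap/A_ann.

v_ret/v_ext ≈ 1.25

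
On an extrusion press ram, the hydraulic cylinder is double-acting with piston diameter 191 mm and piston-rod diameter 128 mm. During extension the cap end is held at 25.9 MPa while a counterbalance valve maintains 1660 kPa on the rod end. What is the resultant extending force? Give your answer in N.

F ≈ 7.16e5 N

Cap-side area A_cap = π/4 × (191 mm)² = 28650 mm^2
Rod-side annular area A_ann = π/4 × (191² − 128²) = 15780 mm^2
Net thrust = P_cap·A_cap − P_rod·A_ann = 7.421e5 N − 26200 N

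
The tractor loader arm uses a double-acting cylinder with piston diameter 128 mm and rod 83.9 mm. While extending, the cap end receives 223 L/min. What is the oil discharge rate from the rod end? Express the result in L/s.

Q_out ≈ 2.12 L/s

Cap-side area A_cap = π/4 × (128 mm)² = 12870 mm^2
Rod-side annular area A_ann = π/4 × (128² − 83.9²) = 7339 mm^2
Piston speed v = Q_in/A_cap; rod-end outflow Q_out = v × A_ann = Q_in × A_ann/A_cap.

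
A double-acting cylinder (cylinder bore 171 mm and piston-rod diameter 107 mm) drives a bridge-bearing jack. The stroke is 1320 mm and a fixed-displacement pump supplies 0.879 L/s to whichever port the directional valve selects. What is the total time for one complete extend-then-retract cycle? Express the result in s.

Cap-side area A_cap = π/4 × (171 mm)² = 22970 mm^2
Rod-side annular area A_ann = π/4 × (171² − 107²) = 13970 mm^2
t_ext = A_cap·L/Q = 34.49 s
t_ret = A_ann·L/Q = 20.98 s
t_cycle = t_ext + t_ret

t ≈ 55.5 s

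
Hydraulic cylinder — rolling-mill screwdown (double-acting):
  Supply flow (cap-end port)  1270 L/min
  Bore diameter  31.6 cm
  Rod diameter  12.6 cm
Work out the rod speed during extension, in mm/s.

Cap-side area A_cap = π/4 × (31.6 cm)² = 784.3 cm^2
v = Q / A

v ≈ 270 mm/s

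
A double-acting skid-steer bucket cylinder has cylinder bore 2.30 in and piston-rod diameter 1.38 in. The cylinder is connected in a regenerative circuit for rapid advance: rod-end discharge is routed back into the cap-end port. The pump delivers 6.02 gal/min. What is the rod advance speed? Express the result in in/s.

v ≈ 15.5 in/s

In regeneration the rod-end outflow joins the pump flow into the cap end, so the net volume the pump must supply per unit advance equals the rod cross-section area.
Rod cross-section A_rod = π/4 × (1.38 in)² = 1.496 in^2
v = Q_pump / A_rod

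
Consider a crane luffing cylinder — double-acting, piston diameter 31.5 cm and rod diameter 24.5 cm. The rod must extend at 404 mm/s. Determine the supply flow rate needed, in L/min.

Cap-side area A_cap = π/4 × (31.5 cm)² = 779.3 cm^2
Q = A × v

Q ≈ 1890 L/min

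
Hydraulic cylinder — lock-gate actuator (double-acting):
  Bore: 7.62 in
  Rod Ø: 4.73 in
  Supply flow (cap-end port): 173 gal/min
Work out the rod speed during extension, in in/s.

Cap-side area A_cap = π/4 × (7.62 in)² = 45.60 in^2
v = Q / A

v ≈ 14.6 in/s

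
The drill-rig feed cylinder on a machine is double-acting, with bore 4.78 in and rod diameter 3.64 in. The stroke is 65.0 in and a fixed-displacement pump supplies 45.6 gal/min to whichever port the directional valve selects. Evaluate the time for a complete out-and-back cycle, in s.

t ≈ 9.44 s

Cap-side area A_cap = π/4 × (4.78 in)² = 17.95 in^2
Rod-side annular area A_ann = π/4 × (4.78² − 3.64²) = 7.539 in^2
t_ext = A_cap·L/Q = 6.644 s
t_ret = A_ann·L/Q = 2.791 s
t_cycle = t_ext + t_ret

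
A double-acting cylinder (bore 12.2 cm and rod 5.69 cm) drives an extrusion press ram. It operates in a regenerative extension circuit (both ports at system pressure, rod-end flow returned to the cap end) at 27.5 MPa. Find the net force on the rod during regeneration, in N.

With equal pressure on both faces, forces on the annular region cancel; the net push is pressure × rod cross-section.
Rod cross-section A_rod = π/4 × (5.69 cm)² = 25.43 cm^2
F = P × A_rod

F ≈ 69900 N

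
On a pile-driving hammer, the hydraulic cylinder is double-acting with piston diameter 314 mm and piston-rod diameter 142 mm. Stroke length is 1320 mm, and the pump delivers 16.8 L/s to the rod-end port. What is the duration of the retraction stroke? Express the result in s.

t ≈ 4.84 s

Rod-side annular area A_ann = π/4 × (314² − 142²) = 61600 mm^2
Swept volume V = A × L; t = V / Q = A·L / Q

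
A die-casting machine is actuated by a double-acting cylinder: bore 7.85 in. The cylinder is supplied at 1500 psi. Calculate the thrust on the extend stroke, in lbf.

F ≈ 72600 lbf

Cap-side area A_cap = π/4 × (7.85 in)² = 48.40 in^2
F = P × A_cap = 1500 psi × A_cap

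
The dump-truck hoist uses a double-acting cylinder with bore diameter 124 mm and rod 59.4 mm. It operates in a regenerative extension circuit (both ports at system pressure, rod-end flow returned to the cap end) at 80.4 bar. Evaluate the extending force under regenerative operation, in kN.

F ≈ 22.3 kN

With equal pressure on both faces, forces on the annular region cancel; the net push is pressure × rod cross-section.
Rod cross-section A_rod = π/4 × (59.4 mm)² = 2771 mm^2
F = P × A_rod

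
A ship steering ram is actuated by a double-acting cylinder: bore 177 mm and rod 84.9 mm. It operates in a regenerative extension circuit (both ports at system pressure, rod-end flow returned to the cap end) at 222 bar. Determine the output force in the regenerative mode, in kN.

F ≈ 126 kN

With equal pressure on both faces, forces on the annular region cancel; the net push is pressure × rod cross-section.
Rod cross-section A_rod = π/4 × (84.9 mm)² = 5661 mm^2
F = P × A_rod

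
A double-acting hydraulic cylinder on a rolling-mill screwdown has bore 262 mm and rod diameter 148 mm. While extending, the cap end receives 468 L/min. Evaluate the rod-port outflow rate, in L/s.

Q_out ≈ 5.31 L/s

Cap-side area A_cap = π/4 × (262 mm)² = 53910 mm^2
Rod-side annular area A_ann = π/4 × (262² − 148²) = 36710 mm^2
Piston speed v = Q_in/A_cap; rod-end outflow Q_out = v × A_ann = Q_in × A_ann/A_cap.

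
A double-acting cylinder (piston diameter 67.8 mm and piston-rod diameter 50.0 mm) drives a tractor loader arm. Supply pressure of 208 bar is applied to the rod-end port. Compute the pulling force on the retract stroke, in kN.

F ≈ 34.3 kN

Rod-side annular area A_ann = π/4 × (67.8² − 50.0²) = 1647 mm^2
On retraction the pressure acts on the annular area (bore minus rod).
F = P × A_ann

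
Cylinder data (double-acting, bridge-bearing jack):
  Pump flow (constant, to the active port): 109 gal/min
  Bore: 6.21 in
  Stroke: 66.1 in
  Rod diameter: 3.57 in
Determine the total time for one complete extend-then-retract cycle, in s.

t ≈ 7.96 s

Cap-side area A_cap = π/4 × (6.21 in)² = 30.29 in^2
Rod-side annular area A_ann = π/4 × (6.21² − 3.57²) = 20.28 in^2
t_ext = A_cap·L/Q = 4.771 s
t_ret = A_ann·L/Q = 3.194 s
t_cycle = t_ext + t_ret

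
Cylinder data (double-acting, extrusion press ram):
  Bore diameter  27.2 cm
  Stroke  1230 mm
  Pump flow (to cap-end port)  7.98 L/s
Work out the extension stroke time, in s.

Cap-side area A_cap = π/4 × (27.2 cm)² = 581.1 cm^2
Swept volume V = A × L; t = V / Q = A·L / Q

t ≈ 8.96 s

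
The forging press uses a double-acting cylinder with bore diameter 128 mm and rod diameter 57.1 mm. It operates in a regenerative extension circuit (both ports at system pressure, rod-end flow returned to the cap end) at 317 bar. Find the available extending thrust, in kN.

F ≈ 81.2 kN

With equal pressure on both faces, forces on the annular region cancel; the net push is pressure × rod cross-section.
Rod cross-section A_rod = π/4 × (57.1 mm)² = 2561 mm^2
F = P × A_rod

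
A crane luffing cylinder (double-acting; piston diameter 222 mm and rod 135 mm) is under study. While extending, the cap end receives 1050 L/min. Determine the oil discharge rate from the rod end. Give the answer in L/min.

Cap-side area A_cap = π/4 × (222 mm)² = 38710 mm^2
Rod-side annular area A_ann = π/4 × (222² − 135²) = 24390 mm^2
Piston speed v = Q_in/A_cap; rod-end outflow Q_out = v × A_ann = Q_in × A_ann/A_cap.

Q_out ≈ 662 L/min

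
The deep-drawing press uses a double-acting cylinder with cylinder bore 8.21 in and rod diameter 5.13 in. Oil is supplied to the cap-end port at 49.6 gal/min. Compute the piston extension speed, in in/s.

v ≈ 3.61 in/s

Cap-side area A_cap = π/4 × (8.21 in)² = 52.94 in^2
v = Q / A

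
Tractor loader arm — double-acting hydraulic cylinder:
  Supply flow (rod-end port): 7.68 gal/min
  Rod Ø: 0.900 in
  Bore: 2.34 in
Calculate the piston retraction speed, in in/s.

v ≈ 8.07 in/s

Rod-side annular area A_ann = π/4 × (2.34² − 0.900²) = 3.664 in^2
Flow into the rod-end port fills the annular volume.
v = Q / A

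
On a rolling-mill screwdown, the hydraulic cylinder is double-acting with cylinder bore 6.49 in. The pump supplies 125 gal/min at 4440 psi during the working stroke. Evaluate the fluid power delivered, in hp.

Hydraulic power = P × Q

W ≈ 324 hp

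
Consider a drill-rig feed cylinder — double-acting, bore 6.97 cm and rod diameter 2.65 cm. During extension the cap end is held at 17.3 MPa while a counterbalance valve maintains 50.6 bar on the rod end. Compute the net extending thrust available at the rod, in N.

Cap-side area A_cap = π/4 × (6.97 cm)² = 38.16 cm^2
Rod-side annular area A_ann = π/4 × (6.97² − 2.65²) = 32.64 cm^2
Net thrust = P_cap·A_cap − P_rod·A_ann = 66010 N − 16520 N

F ≈ 49500 N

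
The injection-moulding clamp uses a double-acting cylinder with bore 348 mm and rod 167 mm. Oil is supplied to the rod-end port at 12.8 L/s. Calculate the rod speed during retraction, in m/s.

Rod-side annular area A_ann = π/4 × (348² − 167²) = 73210 mm^2
Flow into the rod-end port fills the annular volume.
v = Q / A

v ≈ 0.175 m/s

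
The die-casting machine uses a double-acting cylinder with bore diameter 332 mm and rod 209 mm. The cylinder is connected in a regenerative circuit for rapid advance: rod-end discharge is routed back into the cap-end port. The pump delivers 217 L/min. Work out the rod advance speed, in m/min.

v ≈ 6.33 m/min

In regeneration the rod-end outflow joins the pump flow into the cap end, so the net volume the pump must supply per unit advance equals the rod cross-section area.
Rod cross-section A_rod = π/4 × (209 mm)² = 34310 mm^2
v = Q_pump / A_rod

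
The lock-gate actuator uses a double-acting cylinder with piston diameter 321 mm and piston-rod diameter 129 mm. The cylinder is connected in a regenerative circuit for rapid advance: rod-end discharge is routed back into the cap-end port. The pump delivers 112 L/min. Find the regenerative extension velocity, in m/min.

v ≈ 8.57 m/min

In regeneration the rod-end outflow joins the pump flow into the cap end, so the net volume the pump must supply per unit advance equals the rod cross-section area.
Rod cross-section A_rod = π/4 × (129 mm)² = 13070 mm^2
v = Q_pump / A_rod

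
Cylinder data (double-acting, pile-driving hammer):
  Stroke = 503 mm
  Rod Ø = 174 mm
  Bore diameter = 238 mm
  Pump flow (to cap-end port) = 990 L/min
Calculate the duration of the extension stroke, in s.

t ≈ 1.36 s

Cap-side area A_cap = π/4 × (238 mm)² = 44490 mm^2
Swept volume V = A × L; t = V / Q = A·L / Q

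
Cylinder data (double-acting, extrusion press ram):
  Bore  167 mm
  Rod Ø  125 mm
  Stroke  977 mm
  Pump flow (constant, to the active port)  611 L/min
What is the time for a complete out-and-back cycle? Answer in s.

t ≈ 3.03 s

Cap-side area A_cap = π/4 × (167 mm)² = 21900 mm^2
Rod-side annular area A_ann = π/4 × (167² − 125²) = 9632 mm^2
t_ext = A_cap·L/Q = 2.101 s
t_ret = A_ann·L/Q = 0.9241 s
t_cycle = t_ext + t_ret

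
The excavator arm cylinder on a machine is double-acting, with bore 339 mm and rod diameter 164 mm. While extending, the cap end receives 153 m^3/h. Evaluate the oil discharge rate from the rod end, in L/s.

Cap-side area A_cap = π/4 × (339 mm)² = 90260 mm^2
Rod-side annular area A_ann = π/4 × (339² − 164²) = 69130 mm^2
Piston speed v = Q_in/A_cap; rod-end outflow Q_out = v × A_ann = Q_in × A_ann/A_cap.

Q_out ≈ 32.6 L/s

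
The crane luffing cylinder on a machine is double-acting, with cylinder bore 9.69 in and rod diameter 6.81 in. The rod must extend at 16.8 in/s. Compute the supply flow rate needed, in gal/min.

Q ≈ 322 gal/min

Cap-side area A_cap = π/4 × (9.69 in)² = 73.75 in^2
Q = A × v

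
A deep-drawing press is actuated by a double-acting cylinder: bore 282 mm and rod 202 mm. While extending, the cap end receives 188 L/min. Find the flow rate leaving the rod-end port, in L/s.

Q_out ≈ 1.53 L/s

Cap-side area A_cap = π/4 × (282 mm)² = 62460 mm^2
Rod-side annular area A_ann = π/4 × (282² − 202²) = 30410 mm^2
Piston speed v = Q_in/A_cap; rod-end outflow Q_out = v × A_ann = Q_in × A_ann/A_cap.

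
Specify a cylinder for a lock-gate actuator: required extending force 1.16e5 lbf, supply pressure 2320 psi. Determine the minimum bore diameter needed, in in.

D ≈ 7.98 in

Extension force acts on the full piston face: F = P × (π/4)D².
D = √(4F / (πP)) = √(4 × 1.16e5 lbf / (π × 2320 psi))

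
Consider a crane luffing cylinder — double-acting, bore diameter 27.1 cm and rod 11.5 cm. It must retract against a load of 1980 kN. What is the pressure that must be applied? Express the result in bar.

Rod-side annular area A_ann = π/4 × (27.1² − 11.5²) = 472.9 cm^2
Retraction: pressure acts on the annular area.
P = F / A = 1980 kN / A

P ≈ 419 bar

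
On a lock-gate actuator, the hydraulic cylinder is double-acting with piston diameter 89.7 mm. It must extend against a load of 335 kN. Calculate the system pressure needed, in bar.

Cap-side area A_cap = π/4 × (89.7 mm)² = 6319 mm^2
P = F / A = 335 kN / A

P ≈ 530 bar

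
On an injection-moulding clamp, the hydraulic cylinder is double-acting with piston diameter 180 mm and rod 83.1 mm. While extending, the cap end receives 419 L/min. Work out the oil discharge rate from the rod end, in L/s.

Cap-side area A_cap = π/4 × (180 mm)² = 25450 mm^2
Rod-side annular area A_ann = π/4 × (180² − 83.1²) = 20020 mm^2
Piston speed v = Q_in/A_cap; rod-end outflow Q_out = v × A_ann = Q_in × A_ann/A_cap.

Q_out ≈ 5.49 L/s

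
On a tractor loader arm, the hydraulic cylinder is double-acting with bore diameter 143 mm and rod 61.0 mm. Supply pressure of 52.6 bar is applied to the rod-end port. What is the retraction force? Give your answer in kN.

F ≈ 69.1 kN

Rod-side annular area A_ann = π/4 × (143² − 61.0²) = 13140 mm^2
On retraction the pressure acts on the annular area (bore minus rod).
F = P × A_ann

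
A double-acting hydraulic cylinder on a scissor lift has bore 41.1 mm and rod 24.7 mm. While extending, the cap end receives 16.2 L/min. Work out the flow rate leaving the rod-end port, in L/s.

Cap-side area A_cap = π/4 × (41.1 mm)² = 1327 mm^2
Rod-side annular area A_ann = π/4 × (41.1² − 24.7²) = 847.5 mm^2
Piston speed v = Q_in/A_cap; rod-end outflow Q_out = v × A_ann = Q_in × A_ann/A_cap.

Q_out ≈ 0.172 L/s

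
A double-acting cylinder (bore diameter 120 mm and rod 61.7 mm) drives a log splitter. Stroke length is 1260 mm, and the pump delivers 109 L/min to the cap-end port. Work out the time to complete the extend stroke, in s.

t ≈ 7.84 s

Cap-side area A_cap = π/4 × (120 mm)² = 11310 mm^2
Swept volume V = A × L; t = V / Q = A·L / Q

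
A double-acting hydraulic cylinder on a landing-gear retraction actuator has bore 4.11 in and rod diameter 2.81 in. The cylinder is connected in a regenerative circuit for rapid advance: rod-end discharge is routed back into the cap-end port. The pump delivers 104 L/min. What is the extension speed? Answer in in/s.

In regeneration the rod-end outflow joins the pump flow into the cap end, so the net volume the pump must supply per unit advance equals the rod cross-section area.
Rod cross-section A_rod = π/4 × (2.81 in)² = 6.202 in^2
v = Q_pump / A_rod

v ≈ 17.1 in/s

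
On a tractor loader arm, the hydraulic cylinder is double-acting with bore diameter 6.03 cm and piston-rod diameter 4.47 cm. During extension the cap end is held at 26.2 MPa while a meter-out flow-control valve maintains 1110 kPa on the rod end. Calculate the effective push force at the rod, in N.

F ≈ 73400 N

Cap-side area A_cap = π/4 × (6.03 cm)² = 28.56 cm^2
Rod-side annular area A_ann = π/4 × (6.03² − 4.47²) = 12.86 cm^2
Net thrust = P_cap·A_cap − P_rod·A_ann = 74820 N − 1428 N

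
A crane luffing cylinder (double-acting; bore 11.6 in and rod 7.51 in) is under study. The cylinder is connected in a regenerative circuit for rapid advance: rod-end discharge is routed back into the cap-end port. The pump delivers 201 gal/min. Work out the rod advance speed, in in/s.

In regeneration the rod-end outflow joins the pump flow into the cap end, so the net volume the pump must supply per unit advance equals the rod cross-section area.
Rod cross-section A_rod = π/4 × (7.51 in)² = 44.30 in^2
v = Q_pump / A_rod

v ≈ 17.5 in/s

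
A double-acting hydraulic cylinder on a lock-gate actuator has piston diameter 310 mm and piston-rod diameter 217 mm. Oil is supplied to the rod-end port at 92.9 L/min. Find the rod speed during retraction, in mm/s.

Rod-side annular area A_ann = π/4 × (310² − 217²) = 38490 mm^2
Flow into the rod-end port fills the annular volume.
v = Q / A

v ≈ 40.2 mm/s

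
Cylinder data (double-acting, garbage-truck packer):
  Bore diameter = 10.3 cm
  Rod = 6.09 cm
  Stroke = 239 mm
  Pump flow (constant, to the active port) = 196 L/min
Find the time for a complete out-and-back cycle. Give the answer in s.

Cap-side area A_cap = π/4 × (10.3 cm)² = 83.32 cm^2
Rod-side annular area A_ann = π/4 × (10.3² − 6.09²) = 54.19 cm^2
t_ext = A_cap·L/Q = 0.6096 s
t_ret = A_ann·L/Q = 0.3965 s
t_cycle = t_ext + t_ret

t ≈ 1.01 s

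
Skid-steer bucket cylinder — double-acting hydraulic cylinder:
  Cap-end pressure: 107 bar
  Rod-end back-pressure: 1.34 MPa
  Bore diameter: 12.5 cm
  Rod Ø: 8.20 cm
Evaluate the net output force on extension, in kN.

Cap-side area A_cap = π/4 × (12.5 cm)² = 122.7 cm^2
Rod-side annular area A_ann = π/4 × (12.5² − 8.20²) = 69.91 cm^2
Net thrust = P_cap·A_cap − P_rod·A_ann = 131.3 kN − 9.368 kN

F ≈ 122 kN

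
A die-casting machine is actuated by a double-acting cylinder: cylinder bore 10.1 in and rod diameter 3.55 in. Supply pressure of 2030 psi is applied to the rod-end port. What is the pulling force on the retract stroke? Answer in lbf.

F ≈ 1.43e5 lbf

Rod-side annular area A_ann = π/4 × (10.1² − 3.55²) = 70.22 in^2
On retraction the pressure acts on the annular area (bore minus rod).
F = P × A_ann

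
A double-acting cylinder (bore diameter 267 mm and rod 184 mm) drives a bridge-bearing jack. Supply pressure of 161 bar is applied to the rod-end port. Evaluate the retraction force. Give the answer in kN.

F ≈ 473 kN

Rod-side annular area A_ann = π/4 × (267² − 184²) = 29400 mm^2
On retraction the pressure acts on the annular area (bore minus rod).
F = P × A_ann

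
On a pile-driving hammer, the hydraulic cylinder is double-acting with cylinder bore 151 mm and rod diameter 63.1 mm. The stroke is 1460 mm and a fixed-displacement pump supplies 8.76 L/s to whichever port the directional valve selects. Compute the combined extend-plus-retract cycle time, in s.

Cap-side area A_cap = π/4 × (151 mm)² = 17910 mm^2
Rod-side annular area A_ann = π/4 × (151² − 63.1²) = 14780 mm^2
t_ext = A_cap·L/Q = 2.985 s
t_ret = A_ann·L/Q = 2.463 s
t_cycle = t_ext + t_ret

t ≈ 5.45 s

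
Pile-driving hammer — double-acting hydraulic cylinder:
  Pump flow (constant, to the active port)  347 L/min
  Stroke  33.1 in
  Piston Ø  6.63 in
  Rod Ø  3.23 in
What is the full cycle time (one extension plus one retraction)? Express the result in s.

t ≈ 5.71 s

Cap-side area A_cap = π/4 × (6.63 in)² = 34.52 in^2
Rod-side annular area A_ann = π/4 × (6.63² − 3.23²) = 26.33 in^2
t_ext = A_cap·L/Q = 3.238 s
t_ret = A_ann·L/Q = 2.469 s
t_cycle = t_ext + t_ret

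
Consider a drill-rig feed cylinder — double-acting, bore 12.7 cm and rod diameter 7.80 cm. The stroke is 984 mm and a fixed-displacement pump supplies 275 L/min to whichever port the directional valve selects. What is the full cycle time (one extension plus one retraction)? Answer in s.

Cap-side area A_cap = π/4 × (12.7 cm)² = 126.7 cm^2
Rod-side annular area A_ann = π/4 × (12.7² − 7.80²) = 78.89 cm^2
t_ext = A_cap·L/Q = 2.720 s
t_ret = A_ann·L/Q = 1.694 s
t_cycle = t_ext + t_ret

t ≈ 4.41 s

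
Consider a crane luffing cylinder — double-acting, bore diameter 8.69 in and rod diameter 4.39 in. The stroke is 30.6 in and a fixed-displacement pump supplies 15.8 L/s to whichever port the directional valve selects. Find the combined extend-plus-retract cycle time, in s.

t ≈ 3.28 s

Cap-side area A_cap = π/4 × (8.69 in)² = 59.31 in^2
Rod-side annular area A_ann = π/4 × (8.69² − 4.39²) = 44.17 in^2
t_ext = A_cap·L/Q = 1.882 s
t_ret = A_ann·L/Q = 1.402 s
t_cycle = t_ext + t_ret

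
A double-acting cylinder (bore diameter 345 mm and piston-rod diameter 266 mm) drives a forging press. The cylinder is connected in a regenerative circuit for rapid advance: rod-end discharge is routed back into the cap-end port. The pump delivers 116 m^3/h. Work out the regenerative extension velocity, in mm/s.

v ≈ 580 mm/s

In regeneration the rod-end outflow joins the pump flow into the cap end, so the net volume the pump must supply per unit advance equals the rod cross-section area.
Rod cross-section A_rod = π/4 × (266 mm)² = 55570 mm^2
v = Q_pump / A_rod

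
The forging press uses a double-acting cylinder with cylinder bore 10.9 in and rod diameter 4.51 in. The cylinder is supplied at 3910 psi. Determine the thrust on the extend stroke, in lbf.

Cap-side area A_cap = π/4 × (10.9 in)² = 93.31 in^2
F = P × A_cap = 3910 psi × A_cap

F ≈ 3.65e5 lbf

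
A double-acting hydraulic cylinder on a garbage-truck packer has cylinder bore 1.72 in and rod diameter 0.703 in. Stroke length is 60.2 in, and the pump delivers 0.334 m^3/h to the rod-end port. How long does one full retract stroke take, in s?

t ≈ 20.6 s

Rod-side annular area A_ann = π/4 × (1.72² − 0.703²) = 1.935 in^2
Swept volume V = A × L; t = V / Q = A·L / Q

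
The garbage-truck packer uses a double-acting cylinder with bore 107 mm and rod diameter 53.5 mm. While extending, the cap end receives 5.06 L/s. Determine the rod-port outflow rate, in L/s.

Q_out ≈ 3.79 L/s

Cap-side area A_cap = π/4 × (107 mm)² = 8992 mm^2
Rod-side annular area A_ann = π/4 × (107² − 53.5²) = 6744 mm^2
Piston speed v = Q_in/A_cap; rod-end outflow Q_out = v × A_ann = Q_in × A_ann/A_cap.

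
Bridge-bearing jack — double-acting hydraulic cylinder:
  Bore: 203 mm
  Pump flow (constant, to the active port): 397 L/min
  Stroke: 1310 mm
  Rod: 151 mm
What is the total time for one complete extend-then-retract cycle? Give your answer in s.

t ≈ 9.27 s

Cap-side area A_cap = π/4 × (203 mm)² = 32370 mm^2
Rod-side annular area A_ann = π/4 × (203² − 151²) = 14460 mm^2
t_ext = A_cap·L/Q = 6.408 s
t_ret = A_ann·L/Q = 2.862 s
t_cycle = t_ext + t_ret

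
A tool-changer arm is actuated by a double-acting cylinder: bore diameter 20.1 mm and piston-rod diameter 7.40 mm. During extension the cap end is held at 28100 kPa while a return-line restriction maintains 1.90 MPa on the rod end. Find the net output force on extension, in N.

Cap-side area A_cap = π/4 × (20.1 mm)² = 317.3 mm^2
Rod-side annular area A_ann = π/4 × (20.1² − 7.40²) = 274.3 mm^2
Net thrust = P_cap·A_cap − P_rod·A_ann = 8916 N − 521.2 N

F ≈ 8400 N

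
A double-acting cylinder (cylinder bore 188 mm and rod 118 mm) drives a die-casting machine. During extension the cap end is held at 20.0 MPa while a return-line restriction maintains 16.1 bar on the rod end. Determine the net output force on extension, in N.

F ≈ 5.28e5 N

Cap-side area A_cap = π/4 × (188 mm)² = 27760 mm^2
Rod-side annular area A_ann = π/4 × (188² − 118²) = 16820 mm^2
Net thrust = P_cap·A_cap − P_rod·A_ann = 5.552e5 N − 27090 N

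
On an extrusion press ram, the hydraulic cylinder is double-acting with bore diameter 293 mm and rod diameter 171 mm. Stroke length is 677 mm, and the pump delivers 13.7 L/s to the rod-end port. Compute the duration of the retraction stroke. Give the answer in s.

Rod-side annular area A_ann = π/4 × (293² − 171²) = 44460 mm^2
Swept volume V = A × L; t = V / Q = A·L / Q

t ≈ 2.20 s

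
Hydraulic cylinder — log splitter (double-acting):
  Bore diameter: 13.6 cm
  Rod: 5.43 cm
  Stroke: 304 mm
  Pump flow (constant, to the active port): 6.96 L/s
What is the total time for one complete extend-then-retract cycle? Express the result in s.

t ≈ 1.17 s

Cap-side area A_cap = π/4 × (13.6 cm)² = 145.3 cm^2
Rod-side annular area A_ann = π/4 × (13.6² − 5.43²) = 122.1 cm^2
t_ext = A_cap·L/Q = 0.6345 s
t_ret = A_ann·L/Q = 0.5334 s
t_cycle = t_ext + t_ret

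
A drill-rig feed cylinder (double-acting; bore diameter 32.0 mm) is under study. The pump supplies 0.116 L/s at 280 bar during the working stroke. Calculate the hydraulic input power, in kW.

W ≈ 3.25 kW

Hydraulic power = P × Q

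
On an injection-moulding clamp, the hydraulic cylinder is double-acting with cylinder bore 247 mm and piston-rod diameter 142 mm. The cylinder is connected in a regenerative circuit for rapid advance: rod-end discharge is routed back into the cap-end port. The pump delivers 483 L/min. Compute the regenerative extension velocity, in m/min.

In regeneration the rod-end outflow joins the pump flow into the cap end, so the net volume the pump must supply per unit advance equals the rod cross-section area.
Rod cross-section A_rod = π/4 × (142 mm)² = 15840 mm^2
v = Q_pump / A_rod

v ≈ 30.5 m/min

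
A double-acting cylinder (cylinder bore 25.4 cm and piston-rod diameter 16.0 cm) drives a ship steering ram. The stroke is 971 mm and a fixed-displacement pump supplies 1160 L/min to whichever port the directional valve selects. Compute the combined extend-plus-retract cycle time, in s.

Cap-side area A_cap = π/4 × (25.4 cm)² = 506.7 cm^2
Rod-side annular area A_ann = π/4 × (25.4² − 16.0²) = 305.6 cm^2
t_ext = A_cap·L/Q = 2.545 s
t_ret = A_ann·L/Q = 1.535 s
t_cycle = t_ext + t_ret

t ≈ 4.08 s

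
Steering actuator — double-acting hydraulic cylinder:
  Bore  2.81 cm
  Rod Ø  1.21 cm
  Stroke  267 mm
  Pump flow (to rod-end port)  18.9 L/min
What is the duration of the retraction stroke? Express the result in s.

t ≈ 0.428 s

Rod-side annular area A_ann = π/4 × (2.81² − 1.21²) = 5.052 cm^2
Swept volume V = A × L; t = V / Q = A·L / Q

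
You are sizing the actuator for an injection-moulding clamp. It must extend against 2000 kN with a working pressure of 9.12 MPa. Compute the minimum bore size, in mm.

D ≈ 528 mm

Extension force acts on the full piston face: F = P × (π/4)D².
D = √(4F / (πP)) = √(4 × 2000 kN / (π × 9.12 MPa))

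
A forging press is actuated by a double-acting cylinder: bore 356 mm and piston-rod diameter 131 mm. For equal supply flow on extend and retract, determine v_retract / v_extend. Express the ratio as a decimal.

Cap-side area A_cap = π/4 × (356 mm)² = 99540 mm^2
Rod-side annular area A_ann = π/4 × (356² − 131²) = 86060 mm^2
For equal Q, v ∝ 1/A, so v_ret/v_ext = A_cap/A_ann.

v_ret/v_ext ≈ 1.16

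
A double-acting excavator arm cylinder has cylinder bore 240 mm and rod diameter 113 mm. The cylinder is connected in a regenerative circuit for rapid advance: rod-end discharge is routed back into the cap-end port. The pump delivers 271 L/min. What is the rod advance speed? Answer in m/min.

In regeneration the rod-end outflow joins the pump flow into the cap end, so the net volume the pump must supply per unit advance equals the rod cross-section area.
Rod cross-section A_rod = π/4 × (113 mm)² = 10030 mm^2
v = Q_pump / A_rod

v ≈ 27.0 m/min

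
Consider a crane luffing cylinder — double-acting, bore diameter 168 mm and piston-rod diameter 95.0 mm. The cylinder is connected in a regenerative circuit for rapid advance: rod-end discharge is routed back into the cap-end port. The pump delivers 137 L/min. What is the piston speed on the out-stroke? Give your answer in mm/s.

v ≈ 322 mm/s

In regeneration the rod-end outflow joins the pump flow into the cap end, so the net volume the pump must supply per unit advance equals the rod cross-section area.
Rod cross-section A_rod = π/4 × (95.0 mm)² = 7088 mm^2
v = Q_pump / A_rod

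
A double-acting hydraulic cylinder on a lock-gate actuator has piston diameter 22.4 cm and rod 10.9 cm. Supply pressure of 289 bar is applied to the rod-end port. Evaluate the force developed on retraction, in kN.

F ≈ 869 kN

Rod-side annular area A_ann = π/4 × (22.4² − 10.9²) = 300.8 cm^2
On retraction the pressure acts on the annular area (bore minus rod).
F = P × A_ann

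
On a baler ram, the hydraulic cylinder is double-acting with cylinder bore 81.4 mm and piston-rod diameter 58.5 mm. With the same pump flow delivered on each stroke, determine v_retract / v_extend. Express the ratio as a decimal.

v_ret/v_ext ≈ 2.07

Cap-side area A_cap = π/4 × (81.4 mm)² = 5204 mm^2
Rod-side annular area A_ann = π/4 × (81.4² − 58.5²) = 2516 mm^2
For equal Q, v ∝ 1/A, so v_ret/v_ext = A_cap/A_ann.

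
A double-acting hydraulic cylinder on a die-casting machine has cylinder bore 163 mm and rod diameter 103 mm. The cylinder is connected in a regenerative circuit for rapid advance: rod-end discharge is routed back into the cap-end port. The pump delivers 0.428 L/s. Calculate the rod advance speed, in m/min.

In regeneration the rod-end outflow joins the pump flow into the cap end, so the net volume the pump must supply per unit advance equals the rod cross-section area.
Rod cross-section A_rod = π/4 × (103 mm)² = 8332 mm^2
v = Q_pump / A_rod

v ≈ 3.08 m/min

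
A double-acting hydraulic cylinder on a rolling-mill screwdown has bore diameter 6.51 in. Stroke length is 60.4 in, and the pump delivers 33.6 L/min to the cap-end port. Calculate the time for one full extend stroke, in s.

Cap-side area A_cap = π/4 × (6.51 in)² = 33.29 in^2
Swept volume V = A × L; t = V / Q = A·L / Q

t ≈ 58.8 s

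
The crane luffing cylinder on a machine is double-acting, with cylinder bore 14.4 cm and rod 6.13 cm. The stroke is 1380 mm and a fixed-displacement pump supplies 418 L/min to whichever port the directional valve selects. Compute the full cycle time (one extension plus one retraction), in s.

t ≈ 5.87 s

Cap-side area A_cap = π/4 × (14.4 cm)² = 162.9 cm^2
Rod-side annular area A_ann = π/4 × (14.4² − 6.13²) = 133.3 cm^2
t_ext = A_cap·L/Q = 3.226 s
t_ret = A_ann·L/Q = 2.641 s
t_cycle = t_ext + t_ret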